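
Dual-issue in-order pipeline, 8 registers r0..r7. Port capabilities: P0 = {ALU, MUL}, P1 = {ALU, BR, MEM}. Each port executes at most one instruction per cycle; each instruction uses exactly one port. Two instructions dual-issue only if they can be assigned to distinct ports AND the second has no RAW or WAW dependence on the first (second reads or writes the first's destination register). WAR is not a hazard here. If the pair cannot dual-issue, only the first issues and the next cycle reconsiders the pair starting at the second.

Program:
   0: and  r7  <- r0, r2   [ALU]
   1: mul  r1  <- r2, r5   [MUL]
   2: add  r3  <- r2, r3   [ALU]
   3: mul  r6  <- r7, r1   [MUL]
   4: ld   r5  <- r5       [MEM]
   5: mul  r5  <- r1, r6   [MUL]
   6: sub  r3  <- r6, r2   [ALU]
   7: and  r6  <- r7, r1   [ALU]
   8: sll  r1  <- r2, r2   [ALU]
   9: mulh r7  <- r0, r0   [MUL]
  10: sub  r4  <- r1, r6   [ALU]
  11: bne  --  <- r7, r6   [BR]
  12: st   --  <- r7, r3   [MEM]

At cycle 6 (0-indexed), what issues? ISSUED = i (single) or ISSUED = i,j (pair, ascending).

ISSUED = 11

t=0 i0/i1:and.ALU mul.MUL ; 2-wide
t=1 i2/i3:add.ALU mul.MUL ; 2-wide
t=2 i4:ld.MEM ; WAW r5
t=3 i5/i6:mul.MUL sub.ALU ; 2-wide
t=4 i7/i8:and.ALU sll.ALU ; 2-wide
t=5 i9/i10:mulh.MUL sub.ALU ; 2-wide
t=6 i11:bne.BR ; no-port BR/MEM
t=7 i12:st.MEM ; tail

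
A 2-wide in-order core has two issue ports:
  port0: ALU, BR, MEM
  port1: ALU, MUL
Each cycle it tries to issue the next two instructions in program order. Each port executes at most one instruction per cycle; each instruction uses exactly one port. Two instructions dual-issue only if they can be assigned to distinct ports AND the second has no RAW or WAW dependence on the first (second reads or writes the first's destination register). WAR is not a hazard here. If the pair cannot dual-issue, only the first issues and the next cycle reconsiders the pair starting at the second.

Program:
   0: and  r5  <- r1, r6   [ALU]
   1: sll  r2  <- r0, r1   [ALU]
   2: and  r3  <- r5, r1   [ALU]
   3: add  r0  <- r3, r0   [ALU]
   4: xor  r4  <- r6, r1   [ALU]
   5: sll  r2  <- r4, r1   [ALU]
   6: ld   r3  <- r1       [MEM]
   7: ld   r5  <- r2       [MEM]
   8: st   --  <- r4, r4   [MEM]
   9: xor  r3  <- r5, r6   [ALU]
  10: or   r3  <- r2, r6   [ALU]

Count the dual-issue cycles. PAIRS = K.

t=0 i0+i1:and sll ; dual
t=1 i2:and ; RAW r3
t=2 i3+i4:add xor ; dual
t=3 i5+i6:sll ld ; dual
t=4 i7:ld ; no-port MEM/MEM
t=5 i8+i9:st xor ; dual
t=6 i10:or ; tail

PAIRS = 4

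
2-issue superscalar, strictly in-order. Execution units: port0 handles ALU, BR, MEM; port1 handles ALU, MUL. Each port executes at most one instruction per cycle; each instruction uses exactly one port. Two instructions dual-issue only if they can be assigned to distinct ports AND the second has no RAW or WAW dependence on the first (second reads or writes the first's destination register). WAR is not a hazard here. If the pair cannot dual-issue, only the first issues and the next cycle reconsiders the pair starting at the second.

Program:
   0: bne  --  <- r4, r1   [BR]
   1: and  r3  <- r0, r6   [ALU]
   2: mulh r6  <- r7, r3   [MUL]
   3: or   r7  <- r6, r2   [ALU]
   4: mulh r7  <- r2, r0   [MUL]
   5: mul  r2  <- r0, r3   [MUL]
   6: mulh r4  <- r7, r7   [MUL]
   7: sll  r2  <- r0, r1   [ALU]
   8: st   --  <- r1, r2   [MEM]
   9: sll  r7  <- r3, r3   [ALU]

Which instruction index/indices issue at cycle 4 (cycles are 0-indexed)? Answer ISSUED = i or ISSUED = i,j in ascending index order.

ISSUED = 5

#0 head=0: bne+and i0/i1 pair
#1 head=2: mulh i2 RAW r6
#2 head=3: or i3 WAW r7
#3 head=4: mulh i4 no-port MUL/MUL
#4 head=5: mul i5 no-port MUL/MUL
#5 head=6: mulh+sll i6/i7 pair
#6 head=8: st+sll i8/i9 pair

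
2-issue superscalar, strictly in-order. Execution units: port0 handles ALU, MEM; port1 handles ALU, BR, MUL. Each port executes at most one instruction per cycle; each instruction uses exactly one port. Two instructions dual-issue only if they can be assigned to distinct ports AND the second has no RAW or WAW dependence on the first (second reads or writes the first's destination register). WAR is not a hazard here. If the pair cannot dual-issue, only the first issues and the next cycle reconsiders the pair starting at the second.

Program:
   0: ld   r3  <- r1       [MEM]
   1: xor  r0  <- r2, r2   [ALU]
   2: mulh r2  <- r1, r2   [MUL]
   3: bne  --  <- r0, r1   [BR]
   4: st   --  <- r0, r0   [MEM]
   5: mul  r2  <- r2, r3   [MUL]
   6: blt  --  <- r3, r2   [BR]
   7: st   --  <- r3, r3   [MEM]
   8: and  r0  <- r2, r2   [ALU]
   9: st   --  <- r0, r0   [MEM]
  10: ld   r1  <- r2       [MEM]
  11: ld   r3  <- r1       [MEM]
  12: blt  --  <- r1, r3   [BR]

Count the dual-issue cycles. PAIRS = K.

PAIRS = 3

0. ld.MEM/xor.ALU @i0/i1  | pair
1. mulh.MUL @i2  | no-port MUL/BR
2. bne.BR/st.MEM @i3/i4  | pair
3. mul.MUL @i5  | no-port MUL/BR
4. blt.BR/st.MEM @i6/i7  | pair
5. and.ALU @i8  | RAW r0
6. st.MEM @i9  | no-port MEM/MEM
7. ld.MEM @i10  | no-port MEM/MEM
8. ld.MEM @i11  | RAW r3
9. blt.BR @i12  | tail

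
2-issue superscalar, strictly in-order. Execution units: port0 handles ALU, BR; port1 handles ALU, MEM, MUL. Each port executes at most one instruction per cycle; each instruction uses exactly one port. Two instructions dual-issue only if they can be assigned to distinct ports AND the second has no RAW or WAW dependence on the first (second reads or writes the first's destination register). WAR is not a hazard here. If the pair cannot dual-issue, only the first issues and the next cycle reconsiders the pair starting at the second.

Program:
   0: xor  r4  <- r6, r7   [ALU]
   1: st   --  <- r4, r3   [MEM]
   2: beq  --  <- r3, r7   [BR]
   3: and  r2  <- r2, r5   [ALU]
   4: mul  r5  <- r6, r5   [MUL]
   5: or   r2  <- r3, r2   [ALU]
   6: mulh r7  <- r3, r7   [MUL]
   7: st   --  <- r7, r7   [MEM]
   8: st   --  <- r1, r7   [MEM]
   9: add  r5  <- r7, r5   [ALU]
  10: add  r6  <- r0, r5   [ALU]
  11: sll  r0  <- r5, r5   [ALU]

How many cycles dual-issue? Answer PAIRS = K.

#0 head=0: xor.ALU i0 RAW r4
#1 head=1: st.MEM+beq.BR i1+i2 pair
#2 head=3: and.ALU+mul.MUL i3+i4 pair
#3 head=5: or.ALU+mulh.MUL i5+i6 pair
#4 head=7: st.MEM i7 no-port MEM/MEM
#5 head=8: st.MEM+add.ALU i8+i9 pair
#6 head=10: add.ALU+sll.ALU i10+i11 pair

PAIRS = 5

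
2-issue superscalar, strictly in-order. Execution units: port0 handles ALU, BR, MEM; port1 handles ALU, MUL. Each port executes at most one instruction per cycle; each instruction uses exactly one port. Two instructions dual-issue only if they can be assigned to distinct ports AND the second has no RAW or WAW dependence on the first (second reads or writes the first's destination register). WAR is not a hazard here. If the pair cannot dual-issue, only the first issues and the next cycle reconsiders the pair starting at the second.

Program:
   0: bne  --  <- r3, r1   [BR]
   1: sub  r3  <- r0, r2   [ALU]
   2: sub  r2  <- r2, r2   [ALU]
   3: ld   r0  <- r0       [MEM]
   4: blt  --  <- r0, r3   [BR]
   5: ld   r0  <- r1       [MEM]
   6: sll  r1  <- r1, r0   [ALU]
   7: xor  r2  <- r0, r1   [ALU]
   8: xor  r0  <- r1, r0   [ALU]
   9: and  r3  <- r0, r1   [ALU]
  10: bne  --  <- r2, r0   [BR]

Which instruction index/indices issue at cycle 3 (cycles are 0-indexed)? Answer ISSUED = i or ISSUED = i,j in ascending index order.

  cy0 -> i0&i1 (bne+sub) pair
  cy1 -> i2&i3 (sub+ld) pair
  cy2 -> i4 (blt) no-port BR/MEM
  cy3 -> i5 (ld) RAW r0
  cy4 -> i6 (sll) RAW r1
  cy5 -> i7&i8 (xor+xor) pair
  cy6 -> i9&i10 (and+bne) pair

ISSUED = 5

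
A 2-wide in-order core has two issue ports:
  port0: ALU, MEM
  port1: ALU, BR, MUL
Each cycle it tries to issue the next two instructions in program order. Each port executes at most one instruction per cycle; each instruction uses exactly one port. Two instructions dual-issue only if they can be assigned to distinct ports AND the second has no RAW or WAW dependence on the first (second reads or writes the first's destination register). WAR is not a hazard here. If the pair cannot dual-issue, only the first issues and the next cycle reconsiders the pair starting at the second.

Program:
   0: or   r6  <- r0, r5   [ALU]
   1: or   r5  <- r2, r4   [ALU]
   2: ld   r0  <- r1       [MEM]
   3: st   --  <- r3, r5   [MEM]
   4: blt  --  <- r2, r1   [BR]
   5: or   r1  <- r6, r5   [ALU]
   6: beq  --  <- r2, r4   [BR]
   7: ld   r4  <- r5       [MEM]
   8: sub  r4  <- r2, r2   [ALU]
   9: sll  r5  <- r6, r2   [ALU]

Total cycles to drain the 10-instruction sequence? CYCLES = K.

0. or;or @i0&i1  | dual
1. ld @i2  | no-port MEM/MEM
2. st;blt @i3&i4  | dual
3. or;beq @i5&i6  | dual
4. ld @i7  | WAW r4
5. sub;sll @i8&i9  | dual

CYCLES = 6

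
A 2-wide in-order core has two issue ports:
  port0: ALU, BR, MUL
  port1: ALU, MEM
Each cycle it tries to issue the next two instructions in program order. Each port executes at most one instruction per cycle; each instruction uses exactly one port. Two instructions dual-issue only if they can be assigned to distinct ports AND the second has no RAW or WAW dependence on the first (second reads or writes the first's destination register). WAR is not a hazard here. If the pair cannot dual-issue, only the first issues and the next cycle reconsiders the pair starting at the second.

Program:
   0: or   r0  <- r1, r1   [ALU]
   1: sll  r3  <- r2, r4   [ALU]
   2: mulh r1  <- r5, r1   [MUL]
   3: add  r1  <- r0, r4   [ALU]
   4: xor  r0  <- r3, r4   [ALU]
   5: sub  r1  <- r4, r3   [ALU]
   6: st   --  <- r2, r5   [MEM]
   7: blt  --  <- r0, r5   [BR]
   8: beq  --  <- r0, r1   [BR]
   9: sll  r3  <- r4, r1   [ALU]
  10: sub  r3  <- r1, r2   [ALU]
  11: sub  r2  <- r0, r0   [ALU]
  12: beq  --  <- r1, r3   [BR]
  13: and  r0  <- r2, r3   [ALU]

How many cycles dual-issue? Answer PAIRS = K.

PAIRS = 6

[0] i0,i1  or.ALU sll.ALU  -- dual
[1] i2  mulh.MUL  -- WAW r1
[2] i3,i4  add.ALU xor.ALU  -- dual
[3] i5,i6  sub.ALU st.MEM  -- dual
[4] i7  blt.BR  -- no-port BR/BR
[5] i8,i9  beq.BR sll.ALU  -- dual
[6] i10,i11  sub.ALU sub.ALU  -- dual
[7] i12,i13  beq.BR and.ALU  -- dual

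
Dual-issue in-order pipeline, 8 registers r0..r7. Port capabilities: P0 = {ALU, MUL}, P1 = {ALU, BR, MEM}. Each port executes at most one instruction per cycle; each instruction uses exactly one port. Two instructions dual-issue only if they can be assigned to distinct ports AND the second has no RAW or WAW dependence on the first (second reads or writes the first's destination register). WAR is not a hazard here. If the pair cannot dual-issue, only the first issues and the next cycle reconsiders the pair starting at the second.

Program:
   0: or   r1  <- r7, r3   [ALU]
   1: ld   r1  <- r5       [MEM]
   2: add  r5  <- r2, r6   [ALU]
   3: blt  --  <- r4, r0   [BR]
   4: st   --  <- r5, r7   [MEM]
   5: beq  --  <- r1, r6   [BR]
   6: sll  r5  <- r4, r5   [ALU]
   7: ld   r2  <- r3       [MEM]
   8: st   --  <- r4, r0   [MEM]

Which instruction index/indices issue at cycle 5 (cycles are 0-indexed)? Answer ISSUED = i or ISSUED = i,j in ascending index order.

[0] i0  or.ALU  -- WAW r1
[1] i1,i2  ld.MEM+add.ALU  -- pair
[2] i3  blt.BR  -- no-port BR/MEM
[3] i4  st.MEM  -- no-port MEM/BR
[4] i5,i6  beq.BR+sll.ALU  -- pair
[5] i7  ld.MEM  -- no-port MEM/MEM
[6] i8  st.MEM  -- tail

ISSUED = 7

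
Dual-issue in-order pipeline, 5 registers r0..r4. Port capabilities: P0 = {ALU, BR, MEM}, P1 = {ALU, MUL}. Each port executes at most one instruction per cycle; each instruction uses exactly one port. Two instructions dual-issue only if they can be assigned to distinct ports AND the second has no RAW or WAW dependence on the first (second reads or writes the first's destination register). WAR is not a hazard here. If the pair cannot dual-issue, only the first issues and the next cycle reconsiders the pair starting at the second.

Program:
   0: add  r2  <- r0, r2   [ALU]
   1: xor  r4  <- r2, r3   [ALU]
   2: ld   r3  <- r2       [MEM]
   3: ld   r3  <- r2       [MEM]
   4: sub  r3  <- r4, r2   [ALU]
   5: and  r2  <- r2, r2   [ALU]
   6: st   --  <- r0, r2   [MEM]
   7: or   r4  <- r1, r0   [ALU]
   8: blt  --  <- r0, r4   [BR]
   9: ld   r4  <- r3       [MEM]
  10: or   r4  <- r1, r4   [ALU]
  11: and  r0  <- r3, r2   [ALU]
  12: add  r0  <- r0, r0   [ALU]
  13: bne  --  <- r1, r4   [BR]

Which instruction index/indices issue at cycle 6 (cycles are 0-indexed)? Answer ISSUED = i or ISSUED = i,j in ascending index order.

[0] i0  add.ALU  -- RAW r2
[1] i1/i2  xor.ALU;ld.MEM  -- dual
[2] i3  ld.MEM  -- WAW r3
[3] i4/i5  sub.ALU;and.ALU  -- dual
[4] i6/i7  st.MEM;or.ALU  -- dual
[5] i8  blt.BR  -- no-port BR/MEM
[6] i9  ld.MEM  -- RAW+WAW r4
[7] i10/i11  or.ALU;and.ALU  -- dual
[8] i12/i13  add.ALU;bne.BR  -- dual

ISSUED = 9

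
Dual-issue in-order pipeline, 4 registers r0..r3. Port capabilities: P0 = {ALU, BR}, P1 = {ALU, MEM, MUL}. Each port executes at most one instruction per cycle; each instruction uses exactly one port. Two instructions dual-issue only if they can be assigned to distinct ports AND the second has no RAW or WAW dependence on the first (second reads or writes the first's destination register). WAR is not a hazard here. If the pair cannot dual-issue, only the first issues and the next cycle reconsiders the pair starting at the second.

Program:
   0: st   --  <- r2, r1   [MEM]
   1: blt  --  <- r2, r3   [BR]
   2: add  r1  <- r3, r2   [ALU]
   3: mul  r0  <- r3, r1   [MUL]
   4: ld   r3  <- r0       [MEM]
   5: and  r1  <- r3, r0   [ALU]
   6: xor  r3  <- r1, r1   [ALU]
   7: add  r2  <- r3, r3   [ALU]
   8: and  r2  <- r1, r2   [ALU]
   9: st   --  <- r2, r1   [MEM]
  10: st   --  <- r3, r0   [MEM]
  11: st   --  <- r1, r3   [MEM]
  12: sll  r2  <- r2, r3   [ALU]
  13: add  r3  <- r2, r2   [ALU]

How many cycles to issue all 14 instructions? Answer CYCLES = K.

t=0 i0+i1:st;blt ; 2-wide
t=1 i2:add ; RAW r1
t=2 i3:mul ; no-port MUL/MEM
t=3 i4:ld ; RAW r3
t=4 i5:and ; RAW r1
t=5 i6:xor ; RAW r3
t=6 i7:add ; RAW+WAW r2
t=7 i8:and ; RAW r2
t=8 i9:st ; no-port MEM/MEM
t=9 i10:st ; no-port MEM/MEM
t=10 i11+i12:st;sll ; 2-wide
t=11 i13:add ; tail

CYCLES = 12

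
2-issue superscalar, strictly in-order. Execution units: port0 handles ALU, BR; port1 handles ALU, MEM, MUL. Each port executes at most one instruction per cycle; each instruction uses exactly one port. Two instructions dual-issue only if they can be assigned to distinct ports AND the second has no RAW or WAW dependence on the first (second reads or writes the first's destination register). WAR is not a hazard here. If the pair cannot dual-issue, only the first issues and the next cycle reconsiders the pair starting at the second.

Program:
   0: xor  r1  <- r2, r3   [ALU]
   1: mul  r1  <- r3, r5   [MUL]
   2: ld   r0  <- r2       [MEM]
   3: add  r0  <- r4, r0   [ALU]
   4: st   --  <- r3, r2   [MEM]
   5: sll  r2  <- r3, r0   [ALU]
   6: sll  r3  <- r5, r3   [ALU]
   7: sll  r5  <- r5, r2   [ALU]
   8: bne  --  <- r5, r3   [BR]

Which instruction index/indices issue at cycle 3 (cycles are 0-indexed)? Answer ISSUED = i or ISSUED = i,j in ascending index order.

ISSUED = 3,4

[0] i0  xor  -- WAW r1
[1] i1  mul  -- no-port MUL/MEM
[2] i2  ld  -- RAW+WAW r0
[3] i3+i4  add;st  -- pair
[4] i5+i6  sll;sll  -- pair
[5] i7  sll  -- RAW r5
[6] i8  bne  -- tail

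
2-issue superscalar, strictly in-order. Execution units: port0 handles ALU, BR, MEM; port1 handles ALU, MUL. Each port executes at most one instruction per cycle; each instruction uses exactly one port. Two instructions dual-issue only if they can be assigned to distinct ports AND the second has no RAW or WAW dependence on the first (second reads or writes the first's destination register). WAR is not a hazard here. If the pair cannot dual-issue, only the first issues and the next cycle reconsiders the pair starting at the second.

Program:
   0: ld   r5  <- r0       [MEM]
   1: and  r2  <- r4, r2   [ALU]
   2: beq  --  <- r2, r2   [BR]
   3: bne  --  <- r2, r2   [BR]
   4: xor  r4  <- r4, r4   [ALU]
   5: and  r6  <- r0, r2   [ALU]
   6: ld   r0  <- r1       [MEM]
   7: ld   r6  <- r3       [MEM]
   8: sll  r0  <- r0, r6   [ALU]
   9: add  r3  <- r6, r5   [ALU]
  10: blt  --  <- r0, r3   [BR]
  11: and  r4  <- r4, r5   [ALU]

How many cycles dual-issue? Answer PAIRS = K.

PAIRS = 5

0. ld/and @i0/i1  | pair
1. beq @i2  | no-port BR/BR
2. bne/xor @i3/i4  | pair
3. and/ld @i5/i6  | pair
4. ld @i7  | RAW r6
5. sll/add @i8/i9  | pair
6. blt/and @i10/i11  | pair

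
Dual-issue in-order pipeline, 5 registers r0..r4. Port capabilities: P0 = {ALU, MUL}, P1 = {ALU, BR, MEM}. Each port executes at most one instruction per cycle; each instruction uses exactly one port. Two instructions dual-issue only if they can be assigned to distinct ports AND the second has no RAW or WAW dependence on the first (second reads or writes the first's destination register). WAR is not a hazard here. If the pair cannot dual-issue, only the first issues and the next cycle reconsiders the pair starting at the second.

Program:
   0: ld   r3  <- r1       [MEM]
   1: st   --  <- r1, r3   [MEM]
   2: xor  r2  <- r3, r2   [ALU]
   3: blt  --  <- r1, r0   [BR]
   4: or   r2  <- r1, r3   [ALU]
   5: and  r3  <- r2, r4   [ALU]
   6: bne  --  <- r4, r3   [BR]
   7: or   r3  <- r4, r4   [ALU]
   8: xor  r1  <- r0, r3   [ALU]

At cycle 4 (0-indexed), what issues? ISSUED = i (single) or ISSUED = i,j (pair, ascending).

  cy0 -> i0 (ld.MEM) no-port MEM/MEM
  cy1 -> i1,i2 (st.MEM/xor.ALU) dual
  cy2 -> i3,i4 (blt.BR/or.ALU) dual
  cy3 -> i5 (and.ALU) RAW r3
  cy4 -> i6,i7 (bne.BR/or.ALU) dual
  cy5 -> i8 (xor.ALU) tail

ISSUED = 6,7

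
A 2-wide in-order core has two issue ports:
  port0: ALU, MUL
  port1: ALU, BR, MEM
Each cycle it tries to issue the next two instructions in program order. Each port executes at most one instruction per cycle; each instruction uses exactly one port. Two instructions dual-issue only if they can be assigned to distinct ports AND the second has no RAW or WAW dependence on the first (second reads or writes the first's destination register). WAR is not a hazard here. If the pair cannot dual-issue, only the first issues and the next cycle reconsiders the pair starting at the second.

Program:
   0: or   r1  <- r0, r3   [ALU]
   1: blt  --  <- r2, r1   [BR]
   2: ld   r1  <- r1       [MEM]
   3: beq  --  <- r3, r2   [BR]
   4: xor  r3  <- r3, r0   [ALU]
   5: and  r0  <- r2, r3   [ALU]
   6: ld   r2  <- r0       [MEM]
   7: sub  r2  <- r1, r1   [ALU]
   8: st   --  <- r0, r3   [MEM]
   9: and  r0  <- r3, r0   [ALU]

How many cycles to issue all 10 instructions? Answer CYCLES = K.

CYCLES = 8

0. or @i0  | RAW r1
1. blt @i1  | no-port BR/MEM
2. ld @i2  | no-port MEM/BR
3. beq xor @i3+i4  | pair
4. and @i5  | RAW r0
5. ld @i6  | WAW r2
6. sub st @i7+i8  | pair
7. and @i9  | tail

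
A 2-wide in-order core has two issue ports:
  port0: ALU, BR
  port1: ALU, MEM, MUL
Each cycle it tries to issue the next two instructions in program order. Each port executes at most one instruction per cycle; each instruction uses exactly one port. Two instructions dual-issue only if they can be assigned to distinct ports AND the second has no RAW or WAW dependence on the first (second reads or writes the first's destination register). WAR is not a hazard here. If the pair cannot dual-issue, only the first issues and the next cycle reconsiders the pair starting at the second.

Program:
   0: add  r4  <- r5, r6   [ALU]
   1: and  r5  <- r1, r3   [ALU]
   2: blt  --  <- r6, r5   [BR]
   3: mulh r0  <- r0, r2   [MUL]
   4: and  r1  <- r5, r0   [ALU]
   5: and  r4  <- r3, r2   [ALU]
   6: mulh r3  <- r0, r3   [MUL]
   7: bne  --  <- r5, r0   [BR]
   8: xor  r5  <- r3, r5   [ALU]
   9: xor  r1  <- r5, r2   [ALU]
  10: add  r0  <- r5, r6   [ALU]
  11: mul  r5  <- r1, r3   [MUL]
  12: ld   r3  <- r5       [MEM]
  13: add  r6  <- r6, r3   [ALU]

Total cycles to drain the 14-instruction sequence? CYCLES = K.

#0 head=0: add.ALU/and.ALU i0,i1 dual
#1 head=2: blt.BR/mulh.MUL i2,i3 dual
#2 head=4: and.ALU/and.ALU i4,i5 dual
#3 head=6: mulh.MUL/bne.BR i6,i7 dual
#4 head=8: xor.ALU i8 RAW r5
#5 head=9: xor.ALU/add.ALU i9,i10 dual
#6 head=11: mul.MUL i11 no-port MUL/MEM
#7 head=12: ld.MEM i12 RAW r3
#8 head=13: add.ALU i13 tail

CYCLES = 9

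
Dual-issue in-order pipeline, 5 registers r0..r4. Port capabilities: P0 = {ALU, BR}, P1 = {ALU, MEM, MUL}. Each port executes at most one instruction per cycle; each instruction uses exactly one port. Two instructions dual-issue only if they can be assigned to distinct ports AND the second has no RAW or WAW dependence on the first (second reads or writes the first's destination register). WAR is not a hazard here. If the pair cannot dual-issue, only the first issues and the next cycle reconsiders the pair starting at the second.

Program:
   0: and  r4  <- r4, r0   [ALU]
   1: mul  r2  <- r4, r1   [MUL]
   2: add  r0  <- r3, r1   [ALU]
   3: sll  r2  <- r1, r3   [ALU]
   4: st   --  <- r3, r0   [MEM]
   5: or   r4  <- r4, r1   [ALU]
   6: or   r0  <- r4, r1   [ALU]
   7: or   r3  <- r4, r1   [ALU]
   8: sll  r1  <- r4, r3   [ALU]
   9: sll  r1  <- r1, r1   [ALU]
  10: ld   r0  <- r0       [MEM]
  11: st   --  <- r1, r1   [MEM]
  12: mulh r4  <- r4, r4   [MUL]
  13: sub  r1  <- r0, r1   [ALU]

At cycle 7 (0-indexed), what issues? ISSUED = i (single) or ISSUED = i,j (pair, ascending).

c0: i0 and.ALU  RAW r4
c1: i1&i2 mul.MUL/add.ALU  2-wide
c2: i3&i4 sll.ALU/st.MEM  2-wide
c3: i5 or.ALU  RAW r4
c4: i6&i7 or.ALU/or.ALU  2-wide
c5: i8 sll.ALU  RAW+WAW r1
c6: i9&i10 sll.ALU/ld.MEM  2-wide
c7: i11 st.MEM  no-port MEM/MUL
c8: i12&i13 mulh.MUL/sub.ALU  2-wide

ISSUED = 11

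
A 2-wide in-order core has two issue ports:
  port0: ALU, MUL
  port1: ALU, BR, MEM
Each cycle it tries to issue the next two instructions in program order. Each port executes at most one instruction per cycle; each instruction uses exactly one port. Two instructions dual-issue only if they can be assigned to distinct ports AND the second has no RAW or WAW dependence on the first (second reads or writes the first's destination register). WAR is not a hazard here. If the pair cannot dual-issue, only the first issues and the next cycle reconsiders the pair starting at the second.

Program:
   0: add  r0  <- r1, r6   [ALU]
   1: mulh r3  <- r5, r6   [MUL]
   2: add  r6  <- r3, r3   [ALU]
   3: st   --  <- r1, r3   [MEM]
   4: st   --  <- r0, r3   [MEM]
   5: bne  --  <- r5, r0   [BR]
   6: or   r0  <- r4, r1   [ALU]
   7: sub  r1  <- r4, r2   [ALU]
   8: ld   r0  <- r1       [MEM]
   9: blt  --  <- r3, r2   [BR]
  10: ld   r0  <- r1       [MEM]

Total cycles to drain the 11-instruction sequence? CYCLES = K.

t=0 i0,i1:add.ALU mulh.MUL ; pair
t=1 i2,i3:add.ALU st.MEM ; pair
t=2 i4:st.MEM ; no-port MEM/BR
t=3 i5,i6:bne.BR or.ALU ; pair
t=4 i7:sub.ALU ; RAW r1
t=5 i8:ld.MEM ; no-port MEM/BR
t=6 i9:blt.BR ; no-port BR/MEM
t=7 i10:ld.MEM ; tail

CYCLES = 8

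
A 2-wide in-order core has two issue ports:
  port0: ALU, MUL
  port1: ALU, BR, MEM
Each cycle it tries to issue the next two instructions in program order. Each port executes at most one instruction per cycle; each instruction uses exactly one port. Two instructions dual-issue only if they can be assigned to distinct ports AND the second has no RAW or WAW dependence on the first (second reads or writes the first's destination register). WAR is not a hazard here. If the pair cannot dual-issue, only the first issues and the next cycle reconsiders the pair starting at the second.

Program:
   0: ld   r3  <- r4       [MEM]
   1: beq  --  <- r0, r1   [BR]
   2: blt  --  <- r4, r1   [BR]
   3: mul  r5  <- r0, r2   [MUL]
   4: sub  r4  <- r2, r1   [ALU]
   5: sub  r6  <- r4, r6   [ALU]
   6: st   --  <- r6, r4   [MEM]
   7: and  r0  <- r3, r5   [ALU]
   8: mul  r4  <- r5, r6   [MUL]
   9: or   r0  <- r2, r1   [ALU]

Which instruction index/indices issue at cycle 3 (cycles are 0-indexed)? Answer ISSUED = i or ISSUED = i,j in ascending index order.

ISSUED = 4

c0: i0 ld.MEM  no-port MEM/BR
c1: i1 beq.BR  no-port BR/BR
c2: i2/i3 blt.BR mul.MUL  dual
c3: i4 sub.ALU  RAW r4
c4: i5 sub.ALU  RAW r6
c5: i6/i7 st.MEM and.ALU  dual
c6: i8/i9 mul.MUL or.ALU  dual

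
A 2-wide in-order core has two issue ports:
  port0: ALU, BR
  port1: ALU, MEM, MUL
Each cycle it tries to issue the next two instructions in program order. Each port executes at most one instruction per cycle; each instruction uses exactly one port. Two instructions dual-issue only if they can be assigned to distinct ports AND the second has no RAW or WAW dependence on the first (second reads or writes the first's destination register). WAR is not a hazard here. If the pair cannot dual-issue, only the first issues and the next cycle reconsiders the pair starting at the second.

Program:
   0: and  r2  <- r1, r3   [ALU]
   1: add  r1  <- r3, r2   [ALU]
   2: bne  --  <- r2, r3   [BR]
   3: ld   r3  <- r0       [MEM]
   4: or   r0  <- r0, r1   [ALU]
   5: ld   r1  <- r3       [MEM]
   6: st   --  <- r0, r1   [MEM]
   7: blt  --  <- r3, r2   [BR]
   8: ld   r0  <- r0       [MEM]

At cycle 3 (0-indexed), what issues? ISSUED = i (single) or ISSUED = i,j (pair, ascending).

ISSUED = 5

#0 head=0: and i0 RAW r2
#1 head=1: add+bne i1+i2 pair
#2 head=3: ld+or i3+i4 pair
#3 head=5: ld i5 no-port MEM/MEM
#4 head=6: st+blt i6+i7 pair
#5 head=8: ld i8 tail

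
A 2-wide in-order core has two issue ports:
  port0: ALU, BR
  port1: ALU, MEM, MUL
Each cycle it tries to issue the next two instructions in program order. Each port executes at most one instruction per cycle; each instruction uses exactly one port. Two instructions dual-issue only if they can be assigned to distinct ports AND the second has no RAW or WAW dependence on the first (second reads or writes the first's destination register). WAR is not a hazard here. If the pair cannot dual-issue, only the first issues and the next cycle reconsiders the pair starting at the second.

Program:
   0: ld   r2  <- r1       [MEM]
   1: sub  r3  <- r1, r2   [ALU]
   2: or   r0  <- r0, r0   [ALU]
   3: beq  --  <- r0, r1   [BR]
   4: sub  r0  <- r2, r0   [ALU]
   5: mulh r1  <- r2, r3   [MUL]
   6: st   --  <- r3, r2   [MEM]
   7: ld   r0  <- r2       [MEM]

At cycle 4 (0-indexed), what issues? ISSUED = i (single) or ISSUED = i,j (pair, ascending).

ISSUED = 6

  cy0 -> i0 (ld.MEM) RAW r2
  cy1 -> i1+i2 (sub.ALU/or.ALU) pair
  cy2 -> i3+i4 (beq.BR/sub.ALU) pair
  cy3 -> i5 (mulh.MUL) no-port MUL/MEM
  cy4 -> i6 (st.MEM) no-port MEM/MEM
  cy5 -> i7 (ld.MEM) tail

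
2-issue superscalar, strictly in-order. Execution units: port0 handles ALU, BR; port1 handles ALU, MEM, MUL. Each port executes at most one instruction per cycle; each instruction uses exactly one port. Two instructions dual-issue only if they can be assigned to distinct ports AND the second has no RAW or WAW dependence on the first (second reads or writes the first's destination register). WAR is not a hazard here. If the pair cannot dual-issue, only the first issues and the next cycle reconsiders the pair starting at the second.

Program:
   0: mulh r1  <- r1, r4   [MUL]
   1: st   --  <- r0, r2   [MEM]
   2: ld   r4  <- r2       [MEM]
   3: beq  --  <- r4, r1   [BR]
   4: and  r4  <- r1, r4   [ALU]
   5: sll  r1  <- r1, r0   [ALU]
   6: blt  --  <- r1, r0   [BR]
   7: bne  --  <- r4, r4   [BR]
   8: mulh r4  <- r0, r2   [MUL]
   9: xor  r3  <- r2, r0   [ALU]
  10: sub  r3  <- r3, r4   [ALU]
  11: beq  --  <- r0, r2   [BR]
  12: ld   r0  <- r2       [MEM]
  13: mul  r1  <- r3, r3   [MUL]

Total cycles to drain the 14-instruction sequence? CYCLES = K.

c0: i0 mulh.MUL  no-port MUL/MEM
c1: i1 st.MEM  no-port MEM/MEM
c2: i2 ld.MEM  RAW r4
c3: i3/i4 beq.BR+and.ALU  dual
c4: i5 sll.ALU  RAW r1
c5: i6 blt.BR  no-port BR/BR
c6: i7/i8 bne.BR+mulh.MUL  dual
c7: i9 xor.ALU  RAW+WAW r3
c8: i10/i11 sub.ALU+beq.BR  dual
c9: i12 ld.MEM  no-port MEM/MUL
c10: i13 mul.MUL  tail

CYCLES = 11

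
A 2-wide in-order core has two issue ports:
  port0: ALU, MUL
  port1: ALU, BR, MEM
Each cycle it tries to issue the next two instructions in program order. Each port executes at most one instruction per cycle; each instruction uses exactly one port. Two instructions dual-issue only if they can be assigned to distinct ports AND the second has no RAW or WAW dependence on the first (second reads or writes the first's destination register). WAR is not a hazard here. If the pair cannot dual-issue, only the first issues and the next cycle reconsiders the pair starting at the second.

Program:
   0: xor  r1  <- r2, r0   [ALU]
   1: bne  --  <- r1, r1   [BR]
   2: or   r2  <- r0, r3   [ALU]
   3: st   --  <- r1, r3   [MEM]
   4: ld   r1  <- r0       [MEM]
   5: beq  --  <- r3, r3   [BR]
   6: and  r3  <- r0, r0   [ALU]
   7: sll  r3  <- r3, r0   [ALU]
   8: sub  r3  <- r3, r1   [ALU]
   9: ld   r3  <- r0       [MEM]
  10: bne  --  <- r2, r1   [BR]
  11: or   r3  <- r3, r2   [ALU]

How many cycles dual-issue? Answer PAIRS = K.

PAIRS = 3

t=0 i0:xor.ALU ; RAW r1
t=1 i1&i2:bne.BR+or.ALU ; 2-wide
t=2 i3:st.MEM ; no-port MEM/MEM
t=3 i4:ld.MEM ; no-port MEM/BR
t=4 i5&i6:beq.BR+and.ALU ; 2-wide
t=5 i7:sll.ALU ; RAW+WAW r3
t=6 i8:sub.ALU ; WAW r3
t=7 i9:ld.MEM ; no-port MEM/BR
t=8 i10&i11:bne.BR+or.ALU ; 2-wide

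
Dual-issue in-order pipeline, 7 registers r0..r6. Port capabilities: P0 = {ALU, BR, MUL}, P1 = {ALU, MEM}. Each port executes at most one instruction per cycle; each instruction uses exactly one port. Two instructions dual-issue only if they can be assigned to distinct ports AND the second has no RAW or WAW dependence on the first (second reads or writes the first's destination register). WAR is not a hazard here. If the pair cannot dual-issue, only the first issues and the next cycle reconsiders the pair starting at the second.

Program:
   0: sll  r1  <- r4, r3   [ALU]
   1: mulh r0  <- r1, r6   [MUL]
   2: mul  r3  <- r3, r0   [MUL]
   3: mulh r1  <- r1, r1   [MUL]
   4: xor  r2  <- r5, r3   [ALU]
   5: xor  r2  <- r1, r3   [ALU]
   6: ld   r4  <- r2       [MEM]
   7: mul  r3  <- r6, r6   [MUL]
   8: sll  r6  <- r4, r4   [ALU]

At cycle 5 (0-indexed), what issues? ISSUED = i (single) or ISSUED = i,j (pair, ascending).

ISSUED = 6,7

#0 head=0: sll i0 RAW r1
#1 head=1: mulh i1 no-port MUL/MUL
#2 head=2: mul i2 no-port MUL/MUL
#3 head=3: mulh/xor i3/i4 pair
#4 head=5: xor i5 RAW r2
#5 head=6: ld/mul i6/i7 pair
#6 head=8: sll i8 tail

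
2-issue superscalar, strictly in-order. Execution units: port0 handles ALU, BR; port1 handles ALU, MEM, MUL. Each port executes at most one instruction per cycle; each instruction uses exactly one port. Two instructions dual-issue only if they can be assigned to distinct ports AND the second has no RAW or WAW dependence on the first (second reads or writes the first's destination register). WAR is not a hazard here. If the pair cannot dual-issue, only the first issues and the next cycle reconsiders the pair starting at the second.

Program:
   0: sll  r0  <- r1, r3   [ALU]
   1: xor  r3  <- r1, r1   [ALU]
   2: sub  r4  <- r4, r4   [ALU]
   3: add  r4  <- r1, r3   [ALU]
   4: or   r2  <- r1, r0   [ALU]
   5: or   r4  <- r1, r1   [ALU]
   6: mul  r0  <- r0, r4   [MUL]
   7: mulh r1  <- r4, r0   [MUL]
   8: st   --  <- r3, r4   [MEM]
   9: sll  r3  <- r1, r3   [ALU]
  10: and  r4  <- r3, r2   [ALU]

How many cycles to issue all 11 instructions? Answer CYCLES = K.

CYCLES = 8

t=0 i0+i1:sll.ALU/xor.ALU ; 2-wide
t=1 i2:sub.ALU ; WAW r4
t=2 i3+i4:add.ALU/or.ALU ; 2-wide
t=3 i5:or.ALU ; RAW r4
t=4 i6:mul.MUL ; no-port MUL/MUL
t=5 i7:mulh.MUL ; no-port MUL/MEM
t=6 i8+i9:st.MEM/sll.ALU ; 2-wide
t=7 i10:and.ALU ; tail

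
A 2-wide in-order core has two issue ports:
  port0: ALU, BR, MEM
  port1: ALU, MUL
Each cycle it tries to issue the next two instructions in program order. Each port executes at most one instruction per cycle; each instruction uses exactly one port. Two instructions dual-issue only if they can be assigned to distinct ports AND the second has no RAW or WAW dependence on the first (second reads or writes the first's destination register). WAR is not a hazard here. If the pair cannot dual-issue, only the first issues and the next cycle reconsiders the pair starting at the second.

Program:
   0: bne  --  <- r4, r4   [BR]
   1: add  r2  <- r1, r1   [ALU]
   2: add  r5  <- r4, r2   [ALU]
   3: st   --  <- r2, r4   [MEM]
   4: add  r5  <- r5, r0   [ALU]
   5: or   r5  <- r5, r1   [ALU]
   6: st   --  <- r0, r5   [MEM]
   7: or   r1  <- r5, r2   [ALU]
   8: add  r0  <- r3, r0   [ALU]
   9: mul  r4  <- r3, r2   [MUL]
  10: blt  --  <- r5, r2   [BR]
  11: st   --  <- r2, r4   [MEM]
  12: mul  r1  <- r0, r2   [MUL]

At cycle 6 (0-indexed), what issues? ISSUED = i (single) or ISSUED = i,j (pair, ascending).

0. bne.BR;add.ALU @i0/i1  | dual
1. add.ALU;st.MEM @i2/i3  | dual
2. add.ALU @i4  | RAW+WAW r5
3. or.ALU @i5  | RAW r5
4. st.MEM;or.ALU @i6/i7  | dual
5. add.ALU;mul.MUL @i8/i9  | dual
6. blt.BR @i10  | no-port BR/MEM
7. st.MEM;mul.MUL @i11/i12  | dual

ISSUED = 10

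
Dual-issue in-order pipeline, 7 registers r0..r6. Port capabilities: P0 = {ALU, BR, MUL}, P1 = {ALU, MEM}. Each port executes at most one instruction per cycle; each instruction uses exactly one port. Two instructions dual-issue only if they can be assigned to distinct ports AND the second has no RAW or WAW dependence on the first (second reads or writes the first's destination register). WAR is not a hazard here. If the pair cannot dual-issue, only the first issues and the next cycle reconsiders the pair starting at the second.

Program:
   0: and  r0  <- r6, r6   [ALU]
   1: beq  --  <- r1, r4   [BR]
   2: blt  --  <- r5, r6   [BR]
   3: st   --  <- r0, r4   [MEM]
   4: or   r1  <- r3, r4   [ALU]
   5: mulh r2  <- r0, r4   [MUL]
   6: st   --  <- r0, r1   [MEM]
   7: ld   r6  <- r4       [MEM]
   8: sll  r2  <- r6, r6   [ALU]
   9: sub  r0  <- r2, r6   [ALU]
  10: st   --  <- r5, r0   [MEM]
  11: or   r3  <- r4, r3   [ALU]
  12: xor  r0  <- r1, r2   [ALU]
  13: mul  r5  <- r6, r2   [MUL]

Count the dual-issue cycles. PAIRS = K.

PAIRS = 5

  cy0 -> i0,i1 (and.ALU;beq.BR) dual
  cy1 -> i2,i3 (blt.BR;st.MEM) dual
  cy2 -> i4,i5 (or.ALU;mulh.MUL) dual
  cy3 -> i6 (st.MEM) no-port MEM/MEM
  cy4 -> i7 (ld.MEM) RAW r6
  cy5 -> i8 (sll.ALU) RAW r2
  cy6 -> i9 (sub.ALU) RAW r0
  cy7 -> i10,i11 (st.MEM;or.ALU) dual
  cy8 -> i12,i13 (xor.ALU;mul.MUL) dual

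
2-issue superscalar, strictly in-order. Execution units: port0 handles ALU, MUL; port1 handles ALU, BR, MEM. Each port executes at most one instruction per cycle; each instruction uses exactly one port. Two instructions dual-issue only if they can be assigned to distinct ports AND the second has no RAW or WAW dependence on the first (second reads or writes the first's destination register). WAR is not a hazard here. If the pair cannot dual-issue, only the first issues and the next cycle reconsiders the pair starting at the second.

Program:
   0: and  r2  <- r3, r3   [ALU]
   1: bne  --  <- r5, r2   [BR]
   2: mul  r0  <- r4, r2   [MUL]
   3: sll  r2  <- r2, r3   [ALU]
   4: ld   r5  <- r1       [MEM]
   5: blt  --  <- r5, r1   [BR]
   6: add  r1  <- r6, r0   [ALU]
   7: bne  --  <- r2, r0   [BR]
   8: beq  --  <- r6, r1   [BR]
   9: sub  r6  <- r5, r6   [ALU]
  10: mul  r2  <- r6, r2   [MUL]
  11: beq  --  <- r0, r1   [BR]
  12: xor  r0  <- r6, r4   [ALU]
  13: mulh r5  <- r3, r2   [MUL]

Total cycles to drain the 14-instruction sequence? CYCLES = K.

c0: i0 and.ALU  RAW r2
c1: i1/i2 bne.BR mul.MUL  2-wide
c2: i3/i4 sll.ALU ld.MEM  2-wide
c3: i5/i6 blt.BR add.ALU  2-wide
c4: i7 bne.BR  no-port BR/BR
c5: i8/i9 beq.BR sub.ALU  2-wide
c6: i10/i11 mul.MUL beq.BR  2-wide
c7: i12/i13 xor.ALU mulh.MUL  2-wide

CYCLES = 8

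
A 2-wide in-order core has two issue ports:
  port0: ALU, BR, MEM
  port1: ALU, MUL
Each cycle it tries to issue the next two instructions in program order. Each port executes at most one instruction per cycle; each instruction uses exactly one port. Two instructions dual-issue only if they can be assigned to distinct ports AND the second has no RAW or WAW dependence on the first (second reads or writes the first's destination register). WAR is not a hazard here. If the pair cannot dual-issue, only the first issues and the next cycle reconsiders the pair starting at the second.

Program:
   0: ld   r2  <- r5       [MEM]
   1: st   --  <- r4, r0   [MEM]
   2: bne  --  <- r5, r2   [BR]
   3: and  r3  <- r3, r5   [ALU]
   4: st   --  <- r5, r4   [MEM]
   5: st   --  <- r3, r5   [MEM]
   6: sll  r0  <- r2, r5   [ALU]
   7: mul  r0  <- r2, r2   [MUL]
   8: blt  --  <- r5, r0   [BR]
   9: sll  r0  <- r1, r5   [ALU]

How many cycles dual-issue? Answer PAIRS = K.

PAIRS = 3

#0 head=0: ld i0 no-port MEM/MEM
#1 head=1: st i1 no-port MEM/BR
#2 head=2: bne;and i2/i3 2-wide
#3 head=4: st i4 no-port MEM/MEM
#4 head=5: st;sll i5/i6 2-wide
#5 head=7: mul i7 RAW r0
#6 head=8: blt;sll i8/i9 2-wide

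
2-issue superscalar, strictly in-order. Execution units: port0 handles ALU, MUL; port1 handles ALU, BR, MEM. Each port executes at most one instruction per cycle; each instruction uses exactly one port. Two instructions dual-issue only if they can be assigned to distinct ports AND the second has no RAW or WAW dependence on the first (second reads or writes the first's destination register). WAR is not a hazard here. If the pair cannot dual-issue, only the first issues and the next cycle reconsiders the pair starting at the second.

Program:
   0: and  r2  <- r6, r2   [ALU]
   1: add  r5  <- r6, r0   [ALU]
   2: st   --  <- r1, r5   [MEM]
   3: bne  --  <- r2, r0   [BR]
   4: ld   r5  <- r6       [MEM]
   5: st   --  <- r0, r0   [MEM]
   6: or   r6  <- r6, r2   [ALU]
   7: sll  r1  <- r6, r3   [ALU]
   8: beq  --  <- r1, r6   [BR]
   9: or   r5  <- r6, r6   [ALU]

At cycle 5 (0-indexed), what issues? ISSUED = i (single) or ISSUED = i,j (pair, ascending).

ISSUED = 7

0. and.ALU;add.ALU @i0+i1  | dual
1. st.MEM @i2  | no-port MEM/BR
2. bne.BR @i3  | no-port BR/MEM
3. ld.MEM @i4  | no-port MEM/MEM
4. st.MEM;or.ALU @i5+i6  | dual
5. sll.ALU @i7  | RAW r1
6. beq.BR;or.ALU @i8+i9  | dual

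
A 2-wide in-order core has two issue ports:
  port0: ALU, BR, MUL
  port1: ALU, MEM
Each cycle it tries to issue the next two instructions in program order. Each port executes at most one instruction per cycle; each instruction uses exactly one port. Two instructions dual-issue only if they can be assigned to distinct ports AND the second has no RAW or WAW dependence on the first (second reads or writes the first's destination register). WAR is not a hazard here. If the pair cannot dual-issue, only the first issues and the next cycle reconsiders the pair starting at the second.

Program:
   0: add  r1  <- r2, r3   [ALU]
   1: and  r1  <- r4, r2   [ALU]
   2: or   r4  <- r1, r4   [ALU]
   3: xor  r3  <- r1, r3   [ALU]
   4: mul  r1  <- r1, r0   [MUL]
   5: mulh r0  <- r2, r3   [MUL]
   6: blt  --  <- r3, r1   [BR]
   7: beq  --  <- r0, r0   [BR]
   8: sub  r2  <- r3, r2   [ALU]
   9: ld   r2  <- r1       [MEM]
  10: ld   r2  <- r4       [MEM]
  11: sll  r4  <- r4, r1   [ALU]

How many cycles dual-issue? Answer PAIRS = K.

PAIRS = 3

[0] i0  add.ALU  -- WAW r1
[1] i1  and.ALU  -- RAW r1
[2] i2/i3  or.ALU+xor.ALU  -- dual
[3] i4  mul.MUL  -- no-port MUL/MUL
[4] i5  mulh.MUL  -- no-port MUL/BR
[5] i6  blt.BR  -- no-port BR/BR
[6] i7/i8  beq.BR+sub.ALU  -- dual
[7] i9  ld.MEM  -- no-port MEM/MEM
[8] i10/i11  ld.MEM+sll.ALU  -- dual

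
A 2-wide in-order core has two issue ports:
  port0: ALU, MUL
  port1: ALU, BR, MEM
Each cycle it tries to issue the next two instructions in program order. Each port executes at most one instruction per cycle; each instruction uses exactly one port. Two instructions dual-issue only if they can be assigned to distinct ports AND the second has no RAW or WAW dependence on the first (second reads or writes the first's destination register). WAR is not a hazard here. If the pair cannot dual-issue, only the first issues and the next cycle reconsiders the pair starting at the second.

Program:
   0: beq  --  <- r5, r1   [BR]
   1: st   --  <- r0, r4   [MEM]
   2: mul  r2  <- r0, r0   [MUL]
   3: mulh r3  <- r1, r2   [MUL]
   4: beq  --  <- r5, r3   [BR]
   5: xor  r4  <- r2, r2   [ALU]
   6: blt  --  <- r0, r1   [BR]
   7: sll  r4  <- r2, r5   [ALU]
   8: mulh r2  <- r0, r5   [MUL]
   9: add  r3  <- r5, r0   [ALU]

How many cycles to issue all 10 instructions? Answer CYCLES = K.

CYCLES = 6

#0 head=0: beq.BR i0 no-port BR/MEM
#1 head=1: st.MEM/mul.MUL i1+i2 2-wide
#2 head=3: mulh.MUL i3 RAW r3
#3 head=4: beq.BR/xor.ALU i4+i5 2-wide
#4 head=6: blt.BR/sll.ALU i6+i7 2-wide
#5 head=8: mulh.MUL/add.ALU i8+i9 2-wide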